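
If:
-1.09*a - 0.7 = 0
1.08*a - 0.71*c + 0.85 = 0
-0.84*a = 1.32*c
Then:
No Solution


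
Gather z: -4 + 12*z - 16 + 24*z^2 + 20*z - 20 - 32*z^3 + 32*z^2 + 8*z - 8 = -32*z^3 + 56*z^2 + 40*z - 48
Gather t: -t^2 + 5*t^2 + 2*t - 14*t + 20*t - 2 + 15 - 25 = 4*t^2 + 8*t - 12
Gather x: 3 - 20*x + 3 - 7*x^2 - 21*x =-7*x^2 - 41*x + 6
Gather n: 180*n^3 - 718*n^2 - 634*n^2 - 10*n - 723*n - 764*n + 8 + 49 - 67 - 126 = 180*n^3 - 1352*n^2 - 1497*n - 136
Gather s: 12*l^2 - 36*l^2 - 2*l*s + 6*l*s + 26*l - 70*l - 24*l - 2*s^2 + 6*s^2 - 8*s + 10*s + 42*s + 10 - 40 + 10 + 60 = -24*l^2 - 68*l + 4*s^2 + s*(4*l + 44) + 40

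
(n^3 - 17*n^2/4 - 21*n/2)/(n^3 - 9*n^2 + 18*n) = (n + 7/4)/(n - 3)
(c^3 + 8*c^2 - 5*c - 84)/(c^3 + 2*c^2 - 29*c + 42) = (c + 4)/(c - 2)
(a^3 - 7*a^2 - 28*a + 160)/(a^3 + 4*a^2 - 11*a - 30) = (a^2 - 12*a + 32)/(a^2 - a - 6)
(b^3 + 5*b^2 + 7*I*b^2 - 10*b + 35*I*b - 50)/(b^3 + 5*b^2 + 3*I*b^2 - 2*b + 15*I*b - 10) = (b + 5*I)/(b + I)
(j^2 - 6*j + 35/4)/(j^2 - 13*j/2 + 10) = (j - 7/2)/(j - 4)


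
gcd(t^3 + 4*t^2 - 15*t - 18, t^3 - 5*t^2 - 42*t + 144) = t^2 + 3*t - 18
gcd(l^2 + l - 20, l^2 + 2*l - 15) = l + 5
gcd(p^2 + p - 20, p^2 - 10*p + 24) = p - 4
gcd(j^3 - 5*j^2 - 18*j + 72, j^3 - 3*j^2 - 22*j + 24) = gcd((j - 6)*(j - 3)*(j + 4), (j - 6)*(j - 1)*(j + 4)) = j^2 - 2*j - 24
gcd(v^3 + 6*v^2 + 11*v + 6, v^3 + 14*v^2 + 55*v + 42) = v + 1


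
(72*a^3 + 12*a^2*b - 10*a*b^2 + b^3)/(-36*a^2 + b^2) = (-12*a^2 - 4*a*b + b^2)/(6*a + b)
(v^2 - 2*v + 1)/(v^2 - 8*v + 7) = (v - 1)/(v - 7)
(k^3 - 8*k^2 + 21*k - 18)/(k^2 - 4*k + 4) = (k^2 - 6*k + 9)/(k - 2)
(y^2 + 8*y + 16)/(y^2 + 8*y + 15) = (y^2 + 8*y + 16)/(y^2 + 8*y + 15)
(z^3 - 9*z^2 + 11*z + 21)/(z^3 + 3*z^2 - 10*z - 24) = (z^2 - 6*z - 7)/(z^2 + 6*z + 8)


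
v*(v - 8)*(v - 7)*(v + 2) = v^4 - 13*v^3 + 26*v^2 + 112*v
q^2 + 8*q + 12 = (q + 2)*(q + 6)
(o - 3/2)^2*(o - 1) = o^3 - 4*o^2 + 21*o/4 - 9/4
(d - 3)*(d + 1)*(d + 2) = d^3 - 7*d - 6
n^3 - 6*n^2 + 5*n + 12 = (n - 4)*(n - 3)*(n + 1)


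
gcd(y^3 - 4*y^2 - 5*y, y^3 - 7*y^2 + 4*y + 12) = y + 1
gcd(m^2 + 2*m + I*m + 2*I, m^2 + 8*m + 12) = m + 2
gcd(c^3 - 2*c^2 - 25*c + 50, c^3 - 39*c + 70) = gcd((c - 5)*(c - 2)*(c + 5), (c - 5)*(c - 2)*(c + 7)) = c^2 - 7*c + 10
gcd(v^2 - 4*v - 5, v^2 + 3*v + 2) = v + 1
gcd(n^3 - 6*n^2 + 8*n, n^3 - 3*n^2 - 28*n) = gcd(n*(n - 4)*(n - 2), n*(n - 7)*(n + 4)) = n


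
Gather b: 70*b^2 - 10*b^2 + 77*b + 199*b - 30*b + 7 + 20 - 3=60*b^2 + 246*b + 24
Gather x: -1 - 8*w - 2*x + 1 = -8*w - 2*x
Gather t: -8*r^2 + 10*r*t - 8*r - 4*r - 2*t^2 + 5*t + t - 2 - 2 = -8*r^2 - 12*r - 2*t^2 + t*(10*r + 6) - 4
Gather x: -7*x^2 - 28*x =-7*x^2 - 28*x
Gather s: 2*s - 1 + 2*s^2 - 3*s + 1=2*s^2 - s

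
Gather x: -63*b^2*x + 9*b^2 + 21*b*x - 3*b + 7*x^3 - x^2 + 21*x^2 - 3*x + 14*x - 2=9*b^2 - 3*b + 7*x^3 + 20*x^2 + x*(-63*b^2 + 21*b + 11) - 2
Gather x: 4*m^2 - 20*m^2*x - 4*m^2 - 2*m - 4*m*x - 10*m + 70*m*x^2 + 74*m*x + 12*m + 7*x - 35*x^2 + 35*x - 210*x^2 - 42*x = x^2*(70*m - 245) + x*(-20*m^2 + 70*m)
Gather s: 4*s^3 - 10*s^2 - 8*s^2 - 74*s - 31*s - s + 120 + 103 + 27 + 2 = 4*s^3 - 18*s^2 - 106*s + 252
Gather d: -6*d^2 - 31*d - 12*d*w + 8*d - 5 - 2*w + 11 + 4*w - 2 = -6*d^2 + d*(-12*w - 23) + 2*w + 4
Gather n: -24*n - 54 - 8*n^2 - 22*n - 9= -8*n^2 - 46*n - 63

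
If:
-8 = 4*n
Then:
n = -2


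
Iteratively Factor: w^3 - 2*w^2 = (w - 2)*(w^2) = w*(w - 2)*(w)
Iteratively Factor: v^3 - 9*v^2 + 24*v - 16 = (v - 1)*(v^2 - 8*v + 16) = (v - 4)*(v - 1)*(v - 4)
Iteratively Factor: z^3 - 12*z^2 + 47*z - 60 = (z - 5)*(z^2 - 7*z + 12) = (z - 5)*(z - 3)*(z - 4)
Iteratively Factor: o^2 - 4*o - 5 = (o - 5)*(o + 1)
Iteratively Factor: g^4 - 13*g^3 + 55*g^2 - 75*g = (g - 5)*(g^3 - 8*g^2 + 15*g) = (g - 5)*(g - 3)*(g^2 - 5*g) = (g - 5)^2*(g - 3)*(g)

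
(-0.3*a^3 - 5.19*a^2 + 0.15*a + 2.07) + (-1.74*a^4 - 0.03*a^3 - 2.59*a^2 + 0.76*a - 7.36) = -1.74*a^4 - 0.33*a^3 - 7.78*a^2 + 0.91*a - 5.29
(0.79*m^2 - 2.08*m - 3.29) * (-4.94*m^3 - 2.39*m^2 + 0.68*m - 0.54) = -3.9026*m^5 + 8.3871*m^4 + 21.761*m^3 + 6.0221*m^2 - 1.114*m + 1.7766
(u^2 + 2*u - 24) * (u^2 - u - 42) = u^4 + u^3 - 68*u^2 - 60*u + 1008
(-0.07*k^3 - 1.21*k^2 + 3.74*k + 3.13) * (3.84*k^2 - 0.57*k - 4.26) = -0.2688*k^5 - 4.6065*k^4 + 15.3495*k^3 + 15.042*k^2 - 17.7165*k - 13.3338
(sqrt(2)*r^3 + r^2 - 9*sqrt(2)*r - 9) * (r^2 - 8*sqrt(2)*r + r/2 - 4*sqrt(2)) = sqrt(2)*r^5 - 15*r^4 + sqrt(2)*r^4/2 - 17*sqrt(2)*r^3 - 15*r^3/2 - 17*sqrt(2)*r^2/2 + 135*r^2 + 135*r/2 + 72*sqrt(2)*r + 36*sqrt(2)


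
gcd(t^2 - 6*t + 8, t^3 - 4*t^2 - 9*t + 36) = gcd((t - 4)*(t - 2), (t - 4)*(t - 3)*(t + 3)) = t - 4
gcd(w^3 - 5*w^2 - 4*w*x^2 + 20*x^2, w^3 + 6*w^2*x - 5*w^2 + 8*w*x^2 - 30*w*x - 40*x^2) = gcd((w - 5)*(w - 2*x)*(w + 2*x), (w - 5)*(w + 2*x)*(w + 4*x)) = w^2 + 2*w*x - 5*w - 10*x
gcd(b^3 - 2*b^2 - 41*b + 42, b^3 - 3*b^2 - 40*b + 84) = b^2 - b - 42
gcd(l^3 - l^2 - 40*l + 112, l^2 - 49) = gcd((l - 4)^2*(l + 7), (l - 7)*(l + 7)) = l + 7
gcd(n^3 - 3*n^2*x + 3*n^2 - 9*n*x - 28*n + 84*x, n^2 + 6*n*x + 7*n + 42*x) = n + 7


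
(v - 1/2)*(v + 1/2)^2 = v^3 + v^2/2 - v/4 - 1/8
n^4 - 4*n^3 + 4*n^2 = n^2*(n - 2)^2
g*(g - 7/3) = g^2 - 7*g/3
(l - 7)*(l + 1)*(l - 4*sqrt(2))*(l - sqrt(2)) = l^4 - 5*sqrt(2)*l^3 - 6*l^3 + l^2 + 30*sqrt(2)*l^2 - 48*l + 35*sqrt(2)*l - 56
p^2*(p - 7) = p^3 - 7*p^2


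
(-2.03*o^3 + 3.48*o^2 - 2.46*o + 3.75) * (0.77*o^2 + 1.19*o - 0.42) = -1.5631*o^5 + 0.2639*o^4 + 3.0996*o^3 - 1.5015*o^2 + 5.4957*o - 1.575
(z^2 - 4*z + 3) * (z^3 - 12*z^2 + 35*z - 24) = z^5 - 16*z^4 + 86*z^3 - 200*z^2 + 201*z - 72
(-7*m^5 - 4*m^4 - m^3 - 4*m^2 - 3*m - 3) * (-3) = 21*m^5 + 12*m^4 + 3*m^3 + 12*m^2 + 9*m + 9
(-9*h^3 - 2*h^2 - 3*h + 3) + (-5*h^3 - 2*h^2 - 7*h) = -14*h^3 - 4*h^2 - 10*h + 3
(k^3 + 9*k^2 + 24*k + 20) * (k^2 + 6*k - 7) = k^5 + 15*k^4 + 71*k^3 + 101*k^2 - 48*k - 140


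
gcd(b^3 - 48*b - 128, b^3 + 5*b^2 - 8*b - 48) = b^2 + 8*b + 16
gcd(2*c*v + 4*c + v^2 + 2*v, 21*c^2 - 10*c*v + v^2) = 1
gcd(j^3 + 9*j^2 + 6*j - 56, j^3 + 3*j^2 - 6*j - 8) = j^2 + 2*j - 8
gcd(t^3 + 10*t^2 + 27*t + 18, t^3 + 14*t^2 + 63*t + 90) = t^2 + 9*t + 18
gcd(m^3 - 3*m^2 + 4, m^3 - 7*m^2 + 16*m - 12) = m^2 - 4*m + 4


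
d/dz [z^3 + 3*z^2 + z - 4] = 3*z^2 + 6*z + 1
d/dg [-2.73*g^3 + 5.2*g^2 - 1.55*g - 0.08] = -8.19*g^2 + 10.4*g - 1.55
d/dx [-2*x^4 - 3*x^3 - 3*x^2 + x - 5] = -8*x^3 - 9*x^2 - 6*x + 1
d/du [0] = 0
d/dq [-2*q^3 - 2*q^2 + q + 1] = -6*q^2 - 4*q + 1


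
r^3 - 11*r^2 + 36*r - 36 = (r - 6)*(r - 3)*(r - 2)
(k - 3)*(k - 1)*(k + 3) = k^3 - k^2 - 9*k + 9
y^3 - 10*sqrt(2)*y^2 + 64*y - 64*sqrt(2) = (y - 4*sqrt(2))^2*(y - 2*sqrt(2))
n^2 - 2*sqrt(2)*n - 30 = (n - 5*sqrt(2))*(n + 3*sqrt(2))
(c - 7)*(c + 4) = c^2 - 3*c - 28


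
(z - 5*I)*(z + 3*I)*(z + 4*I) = z^3 + 2*I*z^2 + 23*z + 60*I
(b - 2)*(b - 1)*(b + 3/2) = b^3 - 3*b^2/2 - 5*b/2 + 3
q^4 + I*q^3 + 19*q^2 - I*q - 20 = (q - 4*I)*(q + 5*I)*(-I*q - I)*(I*q - I)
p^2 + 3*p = p*(p + 3)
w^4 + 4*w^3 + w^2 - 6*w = w*(w - 1)*(w + 2)*(w + 3)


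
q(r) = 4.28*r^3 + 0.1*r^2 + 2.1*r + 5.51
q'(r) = 12.84*r^2 + 0.2*r + 2.1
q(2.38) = 68.77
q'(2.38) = 75.31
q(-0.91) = 0.46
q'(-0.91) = 12.55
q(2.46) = 75.00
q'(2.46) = 80.29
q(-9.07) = -3198.80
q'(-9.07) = 1056.57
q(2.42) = 71.84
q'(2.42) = 77.78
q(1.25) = 16.65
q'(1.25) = 22.41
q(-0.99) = -0.62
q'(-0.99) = 14.49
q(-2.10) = -38.10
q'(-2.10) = 58.30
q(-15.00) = -14448.49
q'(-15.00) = 2888.10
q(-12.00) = -7401.13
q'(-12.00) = 1848.66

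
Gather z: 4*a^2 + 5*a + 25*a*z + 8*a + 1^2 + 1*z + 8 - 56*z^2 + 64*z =4*a^2 + 13*a - 56*z^2 + z*(25*a + 65) + 9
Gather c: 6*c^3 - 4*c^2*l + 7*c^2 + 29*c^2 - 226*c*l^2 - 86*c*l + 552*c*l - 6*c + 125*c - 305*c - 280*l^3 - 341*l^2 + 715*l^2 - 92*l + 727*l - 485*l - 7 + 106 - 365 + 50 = 6*c^3 + c^2*(36 - 4*l) + c*(-226*l^2 + 466*l - 186) - 280*l^3 + 374*l^2 + 150*l - 216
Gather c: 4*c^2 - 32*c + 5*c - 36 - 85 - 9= 4*c^2 - 27*c - 130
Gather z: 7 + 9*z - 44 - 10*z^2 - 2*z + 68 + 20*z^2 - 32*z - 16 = 10*z^2 - 25*z + 15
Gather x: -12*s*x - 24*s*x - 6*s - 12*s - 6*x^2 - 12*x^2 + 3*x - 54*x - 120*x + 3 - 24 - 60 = -18*s - 18*x^2 + x*(-36*s - 171) - 81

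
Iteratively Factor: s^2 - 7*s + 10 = (s - 2)*(s - 5)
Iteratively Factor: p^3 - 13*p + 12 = (p + 4)*(p^2 - 4*p + 3) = (p - 3)*(p + 4)*(p - 1)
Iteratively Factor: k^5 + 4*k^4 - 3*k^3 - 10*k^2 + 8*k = (k + 2)*(k^4 + 2*k^3 - 7*k^2 + 4*k) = k*(k + 2)*(k^3 + 2*k^2 - 7*k + 4) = k*(k - 1)*(k + 2)*(k^2 + 3*k - 4) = k*(k - 1)^2*(k + 2)*(k + 4)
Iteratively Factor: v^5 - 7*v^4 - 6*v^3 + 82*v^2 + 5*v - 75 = (v + 3)*(v^4 - 10*v^3 + 24*v^2 + 10*v - 25) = (v - 5)*(v + 3)*(v^3 - 5*v^2 - v + 5) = (v - 5)*(v - 1)*(v + 3)*(v^2 - 4*v - 5) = (v - 5)*(v - 1)*(v + 1)*(v + 3)*(v - 5)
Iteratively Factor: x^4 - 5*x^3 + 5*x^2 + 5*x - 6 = (x - 3)*(x^3 - 2*x^2 - x + 2) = (x - 3)*(x + 1)*(x^2 - 3*x + 2) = (x - 3)*(x - 1)*(x + 1)*(x - 2)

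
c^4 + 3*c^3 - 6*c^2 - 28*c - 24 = (c - 3)*(c + 2)^3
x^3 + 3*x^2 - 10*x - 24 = (x - 3)*(x + 2)*(x + 4)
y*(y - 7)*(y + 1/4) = y^3 - 27*y^2/4 - 7*y/4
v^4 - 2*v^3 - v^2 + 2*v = v*(v - 2)*(v - 1)*(v + 1)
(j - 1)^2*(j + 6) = j^3 + 4*j^2 - 11*j + 6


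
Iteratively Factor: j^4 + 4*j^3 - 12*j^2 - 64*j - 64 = (j + 4)*(j^3 - 12*j - 16) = (j + 2)*(j + 4)*(j^2 - 2*j - 8) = (j - 4)*(j + 2)*(j + 4)*(j + 2)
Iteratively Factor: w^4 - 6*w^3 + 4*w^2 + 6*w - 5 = (w - 5)*(w^3 - w^2 - w + 1) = (w - 5)*(w + 1)*(w^2 - 2*w + 1) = (w - 5)*(w - 1)*(w + 1)*(w - 1)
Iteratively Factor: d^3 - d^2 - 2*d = (d)*(d^2 - d - 2) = d*(d - 2)*(d + 1)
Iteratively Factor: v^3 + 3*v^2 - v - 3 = (v + 3)*(v^2 - 1) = (v - 1)*(v + 3)*(v + 1)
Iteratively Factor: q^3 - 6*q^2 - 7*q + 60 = (q + 3)*(q^2 - 9*q + 20) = (q - 5)*(q + 3)*(q - 4)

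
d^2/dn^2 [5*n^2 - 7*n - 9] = 10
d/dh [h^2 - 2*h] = 2*h - 2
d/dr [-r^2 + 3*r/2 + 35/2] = 3/2 - 2*r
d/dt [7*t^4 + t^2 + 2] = 28*t^3 + 2*t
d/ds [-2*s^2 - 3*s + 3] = -4*s - 3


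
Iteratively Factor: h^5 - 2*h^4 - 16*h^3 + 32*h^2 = (h - 4)*(h^4 + 2*h^3 - 8*h^2) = h*(h - 4)*(h^3 + 2*h^2 - 8*h) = h*(h - 4)*(h - 2)*(h^2 + 4*h) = h^2*(h - 4)*(h - 2)*(h + 4)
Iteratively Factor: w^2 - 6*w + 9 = (w - 3)*(w - 3)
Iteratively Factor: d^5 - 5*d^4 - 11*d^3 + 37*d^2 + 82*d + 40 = (d + 2)*(d^4 - 7*d^3 + 3*d^2 + 31*d + 20) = (d - 4)*(d + 2)*(d^3 - 3*d^2 - 9*d - 5) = (d - 4)*(d + 1)*(d + 2)*(d^2 - 4*d - 5) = (d - 4)*(d + 1)^2*(d + 2)*(d - 5)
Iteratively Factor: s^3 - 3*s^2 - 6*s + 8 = (s - 1)*(s^2 - 2*s - 8) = (s - 4)*(s - 1)*(s + 2)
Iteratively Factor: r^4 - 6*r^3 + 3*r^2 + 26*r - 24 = (r - 4)*(r^3 - 2*r^2 - 5*r + 6) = (r - 4)*(r - 3)*(r^2 + r - 2) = (r - 4)*(r - 3)*(r + 2)*(r - 1)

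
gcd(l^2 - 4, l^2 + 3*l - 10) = l - 2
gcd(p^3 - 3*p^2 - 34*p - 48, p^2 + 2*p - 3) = p + 3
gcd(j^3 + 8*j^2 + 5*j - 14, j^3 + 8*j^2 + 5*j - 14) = j^3 + 8*j^2 + 5*j - 14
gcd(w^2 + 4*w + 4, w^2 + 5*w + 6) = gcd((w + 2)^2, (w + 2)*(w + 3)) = w + 2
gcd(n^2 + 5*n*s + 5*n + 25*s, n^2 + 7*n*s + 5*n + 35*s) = n + 5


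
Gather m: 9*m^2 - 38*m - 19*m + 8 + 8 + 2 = 9*m^2 - 57*m + 18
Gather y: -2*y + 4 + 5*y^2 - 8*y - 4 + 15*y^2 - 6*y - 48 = 20*y^2 - 16*y - 48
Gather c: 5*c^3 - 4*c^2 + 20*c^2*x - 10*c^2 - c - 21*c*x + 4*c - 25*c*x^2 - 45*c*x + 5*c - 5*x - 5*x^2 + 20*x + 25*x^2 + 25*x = 5*c^3 + c^2*(20*x - 14) + c*(-25*x^2 - 66*x + 8) + 20*x^2 + 40*x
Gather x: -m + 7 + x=-m + x + 7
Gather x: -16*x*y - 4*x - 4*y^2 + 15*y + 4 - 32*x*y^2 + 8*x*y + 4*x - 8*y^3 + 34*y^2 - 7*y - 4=x*(-32*y^2 - 8*y) - 8*y^3 + 30*y^2 + 8*y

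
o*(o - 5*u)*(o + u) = o^3 - 4*o^2*u - 5*o*u^2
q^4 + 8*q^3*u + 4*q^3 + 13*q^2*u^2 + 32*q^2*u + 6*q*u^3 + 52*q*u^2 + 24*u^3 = (q + 4)*(q + u)^2*(q + 6*u)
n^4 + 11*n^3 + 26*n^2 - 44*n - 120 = (n - 2)*(n + 2)*(n + 5)*(n + 6)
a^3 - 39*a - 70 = (a - 7)*(a + 2)*(a + 5)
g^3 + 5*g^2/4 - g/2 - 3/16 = (g - 1/2)*(g + 1/4)*(g + 3/2)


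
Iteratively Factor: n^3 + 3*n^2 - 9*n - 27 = (n - 3)*(n^2 + 6*n + 9) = (n - 3)*(n + 3)*(n + 3)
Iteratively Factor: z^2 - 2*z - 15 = (z + 3)*(z - 5)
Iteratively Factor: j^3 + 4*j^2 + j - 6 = (j + 2)*(j^2 + 2*j - 3) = (j + 2)*(j + 3)*(j - 1)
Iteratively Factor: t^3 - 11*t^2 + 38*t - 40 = (t - 5)*(t^2 - 6*t + 8) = (t - 5)*(t - 4)*(t - 2)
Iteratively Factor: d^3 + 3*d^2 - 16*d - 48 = (d - 4)*(d^2 + 7*d + 12) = (d - 4)*(d + 4)*(d + 3)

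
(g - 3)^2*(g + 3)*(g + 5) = g^4 + 2*g^3 - 24*g^2 - 18*g + 135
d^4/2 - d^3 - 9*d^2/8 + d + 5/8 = (d/2 + 1/2)*(d - 5/2)*(d - 1)*(d + 1/2)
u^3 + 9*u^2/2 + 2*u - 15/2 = (u - 1)*(u + 5/2)*(u + 3)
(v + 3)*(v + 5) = v^2 + 8*v + 15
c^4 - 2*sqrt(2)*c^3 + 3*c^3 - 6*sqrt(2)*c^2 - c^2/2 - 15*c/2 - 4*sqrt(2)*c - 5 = (c + 1)*(c + 2)*(c - 5*sqrt(2)/2)*(c + sqrt(2)/2)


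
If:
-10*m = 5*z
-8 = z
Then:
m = 4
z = -8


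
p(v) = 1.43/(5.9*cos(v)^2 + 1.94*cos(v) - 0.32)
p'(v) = 1.43*(11.8*sin(v)*cos(v) + 1.94*sin(v))/(5.9*cos(v)^2 + 1.94*cos(v) - 0.32)^2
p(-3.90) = 1.04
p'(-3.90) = -3.42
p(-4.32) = -7.18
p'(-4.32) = -85.73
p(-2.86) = 0.44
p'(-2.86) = 0.35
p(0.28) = 0.20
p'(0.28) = 0.11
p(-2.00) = -13.55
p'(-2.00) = 346.55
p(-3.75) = 0.69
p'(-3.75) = -1.49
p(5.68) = 0.27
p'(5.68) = -0.34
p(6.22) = 0.19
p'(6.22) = -0.02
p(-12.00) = 0.26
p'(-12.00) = 0.30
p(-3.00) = 0.40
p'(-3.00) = 0.16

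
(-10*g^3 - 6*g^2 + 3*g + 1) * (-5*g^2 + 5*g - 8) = 50*g^5 - 20*g^4 + 35*g^3 + 58*g^2 - 19*g - 8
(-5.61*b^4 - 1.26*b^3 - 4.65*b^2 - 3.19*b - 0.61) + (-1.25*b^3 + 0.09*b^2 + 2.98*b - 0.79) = -5.61*b^4 - 2.51*b^3 - 4.56*b^2 - 0.21*b - 1.4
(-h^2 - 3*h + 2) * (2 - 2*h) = 2*h^3 + 4*h^2 - 10*h + 4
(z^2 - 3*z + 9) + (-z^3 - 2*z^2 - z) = -z^3 - z^2 - 4*z + 9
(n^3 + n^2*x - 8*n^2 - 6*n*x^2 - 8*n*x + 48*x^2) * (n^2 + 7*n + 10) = n^5 + n^4*x - n^4 - 6*n^3*x^2 - n^3*x - 46*n^3 + 6*n^2*x^2 - 46*n^2*x - 80*n^2 + 276*n*x^2 - 80*n*x + 480*x^2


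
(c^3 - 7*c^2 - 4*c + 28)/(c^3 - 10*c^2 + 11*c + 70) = (c - 2)/(c - 5)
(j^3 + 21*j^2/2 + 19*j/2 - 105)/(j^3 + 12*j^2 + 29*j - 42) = (j - 5/2)/(j - 1)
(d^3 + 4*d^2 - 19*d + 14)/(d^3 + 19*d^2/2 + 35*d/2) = 2*(d^2 - 3*d + 2)/(d*(2*d + 5))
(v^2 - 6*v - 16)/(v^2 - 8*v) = (v + 2)/v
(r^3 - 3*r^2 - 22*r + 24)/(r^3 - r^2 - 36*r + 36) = (r + 4)/(r + 6)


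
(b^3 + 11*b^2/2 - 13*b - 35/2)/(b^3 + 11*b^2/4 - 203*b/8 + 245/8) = 4*(b + 1)/(4*b - 7)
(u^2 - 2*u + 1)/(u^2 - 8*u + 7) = (u - 1)/(u - 7)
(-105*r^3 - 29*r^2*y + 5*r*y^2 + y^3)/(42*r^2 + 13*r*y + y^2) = (-15*r^2 - 2*r*y + y^2)/(6*r + y)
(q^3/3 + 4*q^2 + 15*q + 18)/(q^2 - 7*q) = (q^3 + 12*q^2 + 45*q + 54)/(3*q*(q - 7))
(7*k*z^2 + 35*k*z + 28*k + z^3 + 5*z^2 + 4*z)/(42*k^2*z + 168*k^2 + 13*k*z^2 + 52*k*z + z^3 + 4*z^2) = (z + 1)/(6*k + z)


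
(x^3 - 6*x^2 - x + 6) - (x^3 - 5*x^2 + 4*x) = -x^2 - 5*x + 6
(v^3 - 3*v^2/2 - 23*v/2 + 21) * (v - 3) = v^4 - 9*v^3/2 - 7*v^2 + 111*v/2 - 63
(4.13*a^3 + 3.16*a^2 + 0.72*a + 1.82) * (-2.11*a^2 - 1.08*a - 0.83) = -8.7143*a^5 - 11.128*a^4 - 8.3599*a^3 - 7.2406*a^2 - 2.5632*a - 1.5106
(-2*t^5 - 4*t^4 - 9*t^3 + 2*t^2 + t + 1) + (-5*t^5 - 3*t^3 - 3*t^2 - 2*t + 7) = -7*t^5 - 4*t^4 - 12*t^3 - t^2 - t + 8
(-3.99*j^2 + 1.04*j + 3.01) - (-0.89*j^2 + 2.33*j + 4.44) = -3.1*j^2 - 1.29*j - 1.43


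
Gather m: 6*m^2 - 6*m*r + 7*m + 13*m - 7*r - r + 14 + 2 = 6*m^2 + m*(20 - 6*r) - 8*r + 16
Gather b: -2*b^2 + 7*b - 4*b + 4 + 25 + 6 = -2*b^2 + 3*b + 35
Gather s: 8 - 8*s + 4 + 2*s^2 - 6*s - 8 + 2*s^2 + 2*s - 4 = 4*s^2 - 12*s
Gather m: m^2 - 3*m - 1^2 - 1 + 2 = m^2 - 3*m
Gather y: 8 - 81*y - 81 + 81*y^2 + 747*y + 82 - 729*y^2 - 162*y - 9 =-648*y^2 + 504*y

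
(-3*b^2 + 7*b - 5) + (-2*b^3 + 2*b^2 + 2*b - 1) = -2*b^3 - b^2 + 9*b - 6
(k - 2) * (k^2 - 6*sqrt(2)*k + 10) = k^3 - 6*sqrt(2)*k^2 - 2*k^2 + 10*k + 12*sqrt(2)*k - 20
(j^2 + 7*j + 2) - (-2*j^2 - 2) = 3*j^2 + 7*j + 4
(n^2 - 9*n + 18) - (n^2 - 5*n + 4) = 14 - 4*n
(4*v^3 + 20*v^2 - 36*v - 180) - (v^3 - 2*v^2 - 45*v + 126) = 3*v^3 + 22*v^2 + 9*v - 306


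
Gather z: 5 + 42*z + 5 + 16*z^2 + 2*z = 16*z^2 + 44*z + 10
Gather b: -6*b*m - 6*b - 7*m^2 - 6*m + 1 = b*(-6*m - 6) - 7*m^2 - 6*m + 1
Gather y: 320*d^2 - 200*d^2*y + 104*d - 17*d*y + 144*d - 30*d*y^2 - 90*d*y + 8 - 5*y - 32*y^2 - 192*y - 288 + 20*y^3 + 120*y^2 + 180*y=320*d^2 + 248*d + 20*y^3 + y^2*(88 - 30*d) + y*(-200*d^2 - 107*d - 17) - 280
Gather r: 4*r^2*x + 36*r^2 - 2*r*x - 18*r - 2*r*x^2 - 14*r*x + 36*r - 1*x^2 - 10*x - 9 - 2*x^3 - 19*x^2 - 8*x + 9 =r^2*(4*x + 36) + r*(-2*x^2 - 16*x + 18) - 2*x^3 - 20*x^2 - 18*x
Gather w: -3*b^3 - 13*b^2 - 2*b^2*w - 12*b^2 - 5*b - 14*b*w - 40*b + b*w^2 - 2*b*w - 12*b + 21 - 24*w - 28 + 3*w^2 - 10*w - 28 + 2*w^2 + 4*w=-3*b^3 - 25*b^2 - 57*b + w^2*(b + 5) + w*(-2*b^2 - 16*b - 30) - 35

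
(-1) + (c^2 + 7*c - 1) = c^2 + 7*c - 2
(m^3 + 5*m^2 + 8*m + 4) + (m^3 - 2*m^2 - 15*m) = 2*m^3 + 3*m^2 - 7*m + 4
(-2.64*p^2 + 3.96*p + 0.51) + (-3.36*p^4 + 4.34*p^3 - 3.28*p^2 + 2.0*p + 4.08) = -3.36*p^4 + 4.34*p^3 - 5.92*p^2 + 5.96*p + 4.59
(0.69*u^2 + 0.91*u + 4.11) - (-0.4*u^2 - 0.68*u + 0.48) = 1.09*u^2 + 1.59*u + 3.63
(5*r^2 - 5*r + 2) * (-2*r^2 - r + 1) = -10*r^4 + 5*r^3 + 6*r^2 - 7*r + 2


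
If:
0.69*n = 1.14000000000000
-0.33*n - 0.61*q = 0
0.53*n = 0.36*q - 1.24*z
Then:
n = 1.65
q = -0.89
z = -0.97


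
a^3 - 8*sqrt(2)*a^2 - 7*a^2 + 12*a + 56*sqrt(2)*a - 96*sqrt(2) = (a - 4)*(a - 3)*(a - 8*sqrt(2))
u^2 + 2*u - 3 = (u - 1)*(u + 3)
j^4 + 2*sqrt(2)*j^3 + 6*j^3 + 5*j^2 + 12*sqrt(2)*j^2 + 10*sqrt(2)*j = j*(j + 1)*(j + 5)*(j + 2*sqrt(2))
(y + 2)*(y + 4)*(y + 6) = y^3 + 12*y^2 + 44*y + 48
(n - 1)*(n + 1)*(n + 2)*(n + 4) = n^4 + 6*n^3 + 7*n^2 - 6*n - 8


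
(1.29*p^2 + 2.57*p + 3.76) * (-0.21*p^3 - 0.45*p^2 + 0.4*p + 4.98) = -0.2709*p^5 - 1.1202*p^4 - 1.4301*p^3 + 5.7602*p^2 + 14.3026*p + 18.7248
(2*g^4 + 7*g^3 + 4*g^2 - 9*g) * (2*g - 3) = 4*g^5 + 8*g^4 - 13*g^3 - 30*g^2 + 27*g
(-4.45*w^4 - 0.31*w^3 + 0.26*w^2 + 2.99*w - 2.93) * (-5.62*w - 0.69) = 25.009*w^5 + 4.8127*w^4 - 1.2473*w^3 - 16.9832*w^2 + 14.4035*w + 2.0217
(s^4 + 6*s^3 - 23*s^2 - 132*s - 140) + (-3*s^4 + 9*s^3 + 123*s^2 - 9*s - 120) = -2*s^4 + 15*s^3 + 100*s^2 - 141*s - 260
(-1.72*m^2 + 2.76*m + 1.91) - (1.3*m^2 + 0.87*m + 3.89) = -3.02*m^2 + 1.89*m - 1.98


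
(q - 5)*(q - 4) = q^2 - 9*q + 20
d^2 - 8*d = d*(d - 8)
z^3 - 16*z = z*(z - 4)*(z + 4)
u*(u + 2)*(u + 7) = u^3 + 9*u^2 + 14*u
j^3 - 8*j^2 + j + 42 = (j - 7)*(j - 3)*(j + 2)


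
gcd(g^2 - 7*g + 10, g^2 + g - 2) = 1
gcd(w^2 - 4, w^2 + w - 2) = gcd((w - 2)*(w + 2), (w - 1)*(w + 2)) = w + 2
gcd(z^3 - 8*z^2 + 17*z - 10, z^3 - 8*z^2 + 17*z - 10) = z^3 - 8*z^2 + 17*z - 10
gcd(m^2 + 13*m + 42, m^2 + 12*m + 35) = m + 7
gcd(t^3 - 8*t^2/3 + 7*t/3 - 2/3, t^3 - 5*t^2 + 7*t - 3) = t^2 - 2*t + 1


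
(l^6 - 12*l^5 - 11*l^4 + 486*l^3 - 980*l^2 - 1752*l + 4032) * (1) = l^6 - 12*l^5 - 11*l^4 + 486*l^3 - 980*l^2 - 1752*l + 4032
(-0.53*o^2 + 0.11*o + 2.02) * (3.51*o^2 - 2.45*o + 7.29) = -1.8603*o^4 + 1.6846*o^3 + 2.957*o^2 - 4.1471*o + 14.7258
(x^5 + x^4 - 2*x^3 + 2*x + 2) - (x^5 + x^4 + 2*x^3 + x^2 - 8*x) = -4*x^3 - x^2 + 10*x + 2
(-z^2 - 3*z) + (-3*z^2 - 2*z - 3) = -4*z^2 - 5*z - 3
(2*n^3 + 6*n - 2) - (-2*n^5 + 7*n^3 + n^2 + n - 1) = 2*n^5 - 5*n^3 - n^2 + 5*n - 1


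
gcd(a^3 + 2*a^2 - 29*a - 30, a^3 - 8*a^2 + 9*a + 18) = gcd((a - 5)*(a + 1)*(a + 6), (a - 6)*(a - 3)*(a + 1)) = a + 1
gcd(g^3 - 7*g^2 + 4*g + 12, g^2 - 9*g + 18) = g - 6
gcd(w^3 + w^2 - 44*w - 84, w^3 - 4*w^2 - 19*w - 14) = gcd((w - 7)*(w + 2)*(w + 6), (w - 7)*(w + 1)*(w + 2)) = w^2 - 5*w - 14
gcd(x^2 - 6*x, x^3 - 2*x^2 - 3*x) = x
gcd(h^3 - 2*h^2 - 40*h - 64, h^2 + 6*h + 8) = h^2 + 6*h + 8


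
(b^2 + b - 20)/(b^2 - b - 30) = (b - 4)/(b - 6)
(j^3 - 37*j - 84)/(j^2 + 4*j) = j - 4 - 21/j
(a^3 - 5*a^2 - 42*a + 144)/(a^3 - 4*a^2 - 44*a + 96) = (a - 3)/(a - 2)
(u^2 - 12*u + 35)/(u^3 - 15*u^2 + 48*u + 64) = (u^2 - 12*u + 35)/(u^3 - 15*u^2 + 48*u + 64)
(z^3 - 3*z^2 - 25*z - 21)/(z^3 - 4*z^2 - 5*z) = (z^2 - 4*z - 21)/(z*(z - 5))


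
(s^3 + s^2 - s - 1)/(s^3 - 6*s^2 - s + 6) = (s + 1)/(s - 6)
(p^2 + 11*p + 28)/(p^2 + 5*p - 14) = (p + 4)/(p - 2)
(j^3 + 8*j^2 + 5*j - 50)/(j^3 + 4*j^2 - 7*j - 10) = (j + 5)/(j + 1)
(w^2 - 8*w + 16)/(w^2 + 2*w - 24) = (w - 4)/(w + 6)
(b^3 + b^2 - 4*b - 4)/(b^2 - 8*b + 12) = (b^2 + 3*b + 2)/(b - 6)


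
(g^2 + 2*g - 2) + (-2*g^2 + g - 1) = -g^2 + 3*g - 3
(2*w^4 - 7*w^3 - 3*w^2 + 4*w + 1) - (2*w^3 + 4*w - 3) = 2*w^4 - 9*w^3 - 3*w^2 + 4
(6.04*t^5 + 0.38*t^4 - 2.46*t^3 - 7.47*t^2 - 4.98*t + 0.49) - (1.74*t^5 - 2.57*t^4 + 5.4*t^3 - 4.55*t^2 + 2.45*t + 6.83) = 4.3*t^5 + 2.95*t^4 - 7.86*t^3 - 2.92*t^2 - 7.43*t - 6.34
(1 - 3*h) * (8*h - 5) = -24*h^2 + 23*h - 5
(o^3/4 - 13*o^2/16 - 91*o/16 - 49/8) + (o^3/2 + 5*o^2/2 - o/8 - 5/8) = 3*o^3/4 + 27*o^2/16 - 93*o/16 - 27/4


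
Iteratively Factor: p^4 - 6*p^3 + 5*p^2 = (p)*(p^3 - 6*p^2 + 5*p) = p*(p - 5)*(p^2 - p) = p*(p - 5)*(p - 1)*(p)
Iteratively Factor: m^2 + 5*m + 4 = (m + 1)*(m + 4)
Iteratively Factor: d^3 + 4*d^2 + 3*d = (d)*(d^2 + 4*d + 3) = d*(d + 3)*(d + 1)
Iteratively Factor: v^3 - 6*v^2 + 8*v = (v - 4)*(v^2 - 2*v) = (v - 4)*(v - 2)*(v)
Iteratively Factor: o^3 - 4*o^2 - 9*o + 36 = (o + 3)*(o^2 - 7*o + 12) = (o - 4)*(o + 3)*(o - 3)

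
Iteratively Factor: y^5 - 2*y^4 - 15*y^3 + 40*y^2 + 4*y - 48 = (y - 2)*(y^4 - 15*y^2 + 10*y + 24) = (y - 3)*(y - 2)*(y^3 + 3*y^2 - 6*y - 8) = (y - 3)*(y - 2)*(y + 1)*(y^2 + 2*y - 8) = (y - 3)*(y - 2)^2*(y + 1)*(y + 4)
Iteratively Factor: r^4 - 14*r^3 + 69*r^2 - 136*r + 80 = (r - 1)*(r^3 - 13*r^2 + 56*r - 80) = (r - 4)*(r - 1)*(r^2 - 9*r + 20) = (r - 5)*(r - 4)*(r - 1)*(r - 4)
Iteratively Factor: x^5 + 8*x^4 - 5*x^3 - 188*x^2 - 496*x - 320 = (x + 4)*(x^4 + 4*x^3 - 21*x^2 - 104*x - 80) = (x + 4)^2*(x^3 - 21*x - 20) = (x + 4)^3*(x^2 - 4*x - 5) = (x - 5)*(x + 4)^3*(x + 1)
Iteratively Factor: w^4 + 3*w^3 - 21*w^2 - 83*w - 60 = (w + 1)*(w^3 + 2*w^2 - 23*w - 60) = (w + 1)*(w + 3)*(w^2 - w - 20) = (w + 1)*(w + 3)*(w + 4)*(w - 5)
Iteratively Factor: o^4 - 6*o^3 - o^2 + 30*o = (o + 2)*(o^3 - 8*o^2 + 15*o) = o*(o + 2)*(o^2 - 8*o + 15) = o*(o - 3)*(o + 2)*(o - 5)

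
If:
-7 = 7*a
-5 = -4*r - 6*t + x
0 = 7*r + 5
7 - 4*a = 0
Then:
No Solution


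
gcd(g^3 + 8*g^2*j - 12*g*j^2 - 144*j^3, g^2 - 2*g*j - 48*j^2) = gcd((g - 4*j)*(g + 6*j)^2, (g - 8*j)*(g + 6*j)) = g + 6*j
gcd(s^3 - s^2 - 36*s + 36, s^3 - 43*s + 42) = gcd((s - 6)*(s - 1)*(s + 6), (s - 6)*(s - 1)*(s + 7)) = s^2 - 7*s + 6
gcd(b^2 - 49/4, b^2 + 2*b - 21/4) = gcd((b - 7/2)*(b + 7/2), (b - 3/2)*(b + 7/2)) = b + 7/2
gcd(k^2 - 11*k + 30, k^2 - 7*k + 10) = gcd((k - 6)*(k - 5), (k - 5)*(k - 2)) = k - 5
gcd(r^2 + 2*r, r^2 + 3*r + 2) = r + 2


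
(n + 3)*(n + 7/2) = n^2 + 13*n/2 + 21/2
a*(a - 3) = a^2 - 3*a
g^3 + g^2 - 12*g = g*(g - 3)*(g + 4)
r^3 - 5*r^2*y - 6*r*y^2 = r*(r - 6*y)*(r + y)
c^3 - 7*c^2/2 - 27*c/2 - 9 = (c - 6)*(c + 1)*(c + 3/2)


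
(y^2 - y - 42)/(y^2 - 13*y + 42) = (y + 6)/(y - 6)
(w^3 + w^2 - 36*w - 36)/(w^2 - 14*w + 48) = (w^2 + 7*w + 6)/(w - 8)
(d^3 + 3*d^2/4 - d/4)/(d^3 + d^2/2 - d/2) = (4*d - 1)/(2*(2*d - 1))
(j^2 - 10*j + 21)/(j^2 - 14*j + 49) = (j - 3)/(j - 7)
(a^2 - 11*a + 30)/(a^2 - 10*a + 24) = (a - 5)/(a - 4)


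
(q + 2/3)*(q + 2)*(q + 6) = q^3 + 26*q^2/3 + 52*q/3 + 8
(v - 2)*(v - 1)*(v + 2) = v^3 - v^2 - 4*v + 4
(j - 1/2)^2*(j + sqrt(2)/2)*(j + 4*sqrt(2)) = j^4 - j^3 + 9*sqrt(2)*j^3/2 - 9*sqrt(2)*j^2/2 + 17*j^2/4 - 4*j + 9*sqrt(2)*j/8 + 1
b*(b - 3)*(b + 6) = b^3 + 3*b^2 - 18*b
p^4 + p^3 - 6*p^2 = p^2*(p - 2)*(p + 3)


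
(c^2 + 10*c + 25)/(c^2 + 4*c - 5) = (c + 5)/(c - 1)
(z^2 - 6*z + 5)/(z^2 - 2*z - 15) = (z - 1)/(z + 3)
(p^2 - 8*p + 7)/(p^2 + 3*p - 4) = (p - 7)/(p + 4)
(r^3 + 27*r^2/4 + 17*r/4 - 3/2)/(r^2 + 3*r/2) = (4*r^3 + 27*r^2 + 17*r - 6)/(2*r*(2*r + 3))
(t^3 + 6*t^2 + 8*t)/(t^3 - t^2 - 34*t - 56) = t/(t - 7)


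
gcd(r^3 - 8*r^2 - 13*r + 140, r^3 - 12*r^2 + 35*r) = r^2 - 12*r + 35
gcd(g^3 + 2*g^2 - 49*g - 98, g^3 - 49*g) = g^2 - 49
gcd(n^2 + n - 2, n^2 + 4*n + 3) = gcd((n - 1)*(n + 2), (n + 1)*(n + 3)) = 1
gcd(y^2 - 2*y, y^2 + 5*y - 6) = 1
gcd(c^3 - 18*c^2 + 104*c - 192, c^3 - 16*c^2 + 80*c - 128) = c^2 - 12*c + 32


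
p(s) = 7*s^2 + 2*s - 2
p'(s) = 14*s + 2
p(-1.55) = 11.72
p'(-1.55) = -19.70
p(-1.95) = 20.72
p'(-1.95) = -25.30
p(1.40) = 14.52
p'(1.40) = 21.60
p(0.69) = 2.71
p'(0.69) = 11.66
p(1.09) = 8.50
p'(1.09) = 17.26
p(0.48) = 0.57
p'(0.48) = 8.72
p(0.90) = 5.47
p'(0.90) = 14.60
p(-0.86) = 1.46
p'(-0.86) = -10.04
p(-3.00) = 55.00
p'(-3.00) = -40.00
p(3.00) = 67.00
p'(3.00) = 44.00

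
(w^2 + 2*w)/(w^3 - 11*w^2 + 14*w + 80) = w/(w^2 - 13*w + 40)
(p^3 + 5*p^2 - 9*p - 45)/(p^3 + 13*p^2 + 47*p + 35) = (p^2 - 9)/(p^2 + 8*p + 7)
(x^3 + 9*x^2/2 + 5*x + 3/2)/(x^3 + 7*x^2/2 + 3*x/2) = (x + 1)/x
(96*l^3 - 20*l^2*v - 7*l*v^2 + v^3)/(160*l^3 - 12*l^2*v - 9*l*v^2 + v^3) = (-3*l + v)/(-5*l + v)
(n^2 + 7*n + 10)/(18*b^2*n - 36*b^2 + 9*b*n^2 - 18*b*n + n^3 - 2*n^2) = (n^2 + 7*n + 10)/(18*b^2*n - 36*b^2 + 9*b*n^2 - 18*b*n + n^3 - 2*n^2)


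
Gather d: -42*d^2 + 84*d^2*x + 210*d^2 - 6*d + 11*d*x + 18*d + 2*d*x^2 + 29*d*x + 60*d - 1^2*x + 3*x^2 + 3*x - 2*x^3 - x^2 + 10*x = d^2*(84*x + 168) + d*(2*x^2 + 40*x + 72) - 2*x^3 + 2*x^2 + 12*x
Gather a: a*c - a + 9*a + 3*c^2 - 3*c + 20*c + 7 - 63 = a*(c + 8) + 3*c^2 + 17*c - 56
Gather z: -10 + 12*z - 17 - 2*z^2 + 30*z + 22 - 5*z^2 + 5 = -7*z^2 + 42*z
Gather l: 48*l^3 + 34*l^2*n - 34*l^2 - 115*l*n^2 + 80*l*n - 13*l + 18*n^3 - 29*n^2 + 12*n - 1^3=48*l^3 + l^2*(34*n - 34) + l*(-115*n^2 + 80*n - 13) + 18*n^3 - 29*n^2 + 12*n - 1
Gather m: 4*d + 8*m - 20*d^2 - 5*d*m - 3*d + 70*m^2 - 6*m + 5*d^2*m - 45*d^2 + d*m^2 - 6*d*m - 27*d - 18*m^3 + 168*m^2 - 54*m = -65*d^2 - 26*d - 18*m^3 + m^2*(d + 238) + m*(5*d^2 - 11*d - 52)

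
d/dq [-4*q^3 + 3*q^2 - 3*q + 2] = -12*q^2 + 6*q - 3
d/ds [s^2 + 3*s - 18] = 2*s + 3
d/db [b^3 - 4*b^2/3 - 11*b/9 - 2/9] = 3*b^2 - 8*b/3 - 11/9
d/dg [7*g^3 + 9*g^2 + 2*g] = 21*g^2 + 18*g + 2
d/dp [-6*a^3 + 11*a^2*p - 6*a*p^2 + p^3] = 11*a^2 - 12*a*p + 3*p^2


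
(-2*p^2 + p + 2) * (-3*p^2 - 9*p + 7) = 6*p^4 + 15*p^3 - 29*p^2 - 11*p + 14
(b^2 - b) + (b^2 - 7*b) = 2*b^2 - 8*b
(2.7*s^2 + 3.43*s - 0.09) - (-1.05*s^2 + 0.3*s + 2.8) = 3.75*s^2 + 3.13*s - 2.89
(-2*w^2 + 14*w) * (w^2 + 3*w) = -2*w^4 + 8*w^3 + 42*w^2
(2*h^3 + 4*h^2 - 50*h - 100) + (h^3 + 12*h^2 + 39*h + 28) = 3*h^3 + 16*h^2 - 11*h - 72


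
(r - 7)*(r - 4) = r^2 - 11*r + 28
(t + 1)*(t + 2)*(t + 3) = t^3 + 6*t^2 + 11*t + 6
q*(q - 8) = q^2 - 8*q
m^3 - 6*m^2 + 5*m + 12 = (m - 4)*(m - 3)*(m + 1)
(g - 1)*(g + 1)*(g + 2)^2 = g^4 + 4*g^3 + 3*g^2 - 4*g - 4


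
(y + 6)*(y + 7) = y^2 + 13*y + 42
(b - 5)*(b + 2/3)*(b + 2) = b^3 - 7*b^2/3 - 12*b - 20/3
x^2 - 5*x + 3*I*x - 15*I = (x - 5)*(x + 3*I)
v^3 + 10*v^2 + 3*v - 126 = (v - 3)*(v + 6)*(v + 7)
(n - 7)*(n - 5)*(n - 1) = n^3 - 13*n^2 + 47*n - 35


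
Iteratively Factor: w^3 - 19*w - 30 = (w + 3)*(w^2 - 3*w - 10) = (w - 5)*(w + 3)*(w + 2)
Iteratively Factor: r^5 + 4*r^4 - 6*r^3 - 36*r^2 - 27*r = (r)*(r^4 + 4*r^3 - 6*r^2 - 36*r - 27) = r*(r - 3)*(r^3 + 7*r^2 + 15*r + 9) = r*(r - 3)*(r + 3)*(r^2 + 4*r + 3) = r*(r - 3)*(r + 1)*(r + 3)*(r + 3)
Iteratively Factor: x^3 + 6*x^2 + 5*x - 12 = (x - 1)*(x^2 + 7*x + 12) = (x - 1)*(x + 3)*(x + 4)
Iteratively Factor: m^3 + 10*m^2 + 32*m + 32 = (m + 2)*(m^2 + 8*m + 16) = (m + 2)*(m + 4)*(m + 4)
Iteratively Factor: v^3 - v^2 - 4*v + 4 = (v - 1)*(v^2 - 4) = (v - 2)*(v - 1)*(v + 2)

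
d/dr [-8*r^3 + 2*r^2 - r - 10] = -24*r^2 + 4*r - 1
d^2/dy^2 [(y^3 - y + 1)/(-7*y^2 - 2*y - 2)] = 2*(59*y^3 - 159*y^2 - 96*y + 6)/(343*y^6 + 294*y^5 + 378*y^4 + 176*y^3 + 108*y^2 + 24*y + 8)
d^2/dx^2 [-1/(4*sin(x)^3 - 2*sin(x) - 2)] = (-36*sin(x)^6 + 52*sin(x)^4 - 18*sin(x)^3 - 13*sin(x)^2 + 13*sin(x) + 2)/(2*(-2*sin(x)^3 + sin(x) + 1)^3)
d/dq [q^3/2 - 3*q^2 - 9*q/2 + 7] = 3*q^2/2 - 6*q - 9/2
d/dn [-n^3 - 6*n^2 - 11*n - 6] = -3*n^2 - 12*n - 11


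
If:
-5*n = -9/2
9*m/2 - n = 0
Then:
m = 1/5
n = 9/10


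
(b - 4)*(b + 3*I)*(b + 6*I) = b^3 - 4*b^2 + 9*I*b^2 - 18*b - 36*I*b + 72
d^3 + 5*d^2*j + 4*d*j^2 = d*(d + j)*(d + 4*j)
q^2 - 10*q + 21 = (q - 7)*(q - 3)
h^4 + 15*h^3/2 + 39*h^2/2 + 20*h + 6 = (h + 1/2)*(h + 2)^2*(h + 3)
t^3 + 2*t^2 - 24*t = t*(t - 4)*(t + 6)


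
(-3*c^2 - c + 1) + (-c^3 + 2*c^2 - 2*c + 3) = -c^3 - c^2 - 3*c + 4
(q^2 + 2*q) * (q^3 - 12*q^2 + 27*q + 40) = q^5 - 10*q^4 + 3*q^3 + 94*q^2 + 80*q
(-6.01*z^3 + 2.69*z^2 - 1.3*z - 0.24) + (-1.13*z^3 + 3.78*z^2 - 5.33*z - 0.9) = -7.14*z^3 + 6.47*z^2 - 6.63*z - 1.14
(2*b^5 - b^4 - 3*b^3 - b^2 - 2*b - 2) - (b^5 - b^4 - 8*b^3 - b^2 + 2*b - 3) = b^5 + 5*b^3 - 4*b + 1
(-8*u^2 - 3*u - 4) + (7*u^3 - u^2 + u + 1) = 7*u^3 - 9*u^2 - 2*u - 3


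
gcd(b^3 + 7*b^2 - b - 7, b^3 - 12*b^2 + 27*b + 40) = b + 1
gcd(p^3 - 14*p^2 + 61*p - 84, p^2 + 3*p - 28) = p - 4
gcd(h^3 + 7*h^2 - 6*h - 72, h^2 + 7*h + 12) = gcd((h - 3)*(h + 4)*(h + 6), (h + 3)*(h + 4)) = h + 4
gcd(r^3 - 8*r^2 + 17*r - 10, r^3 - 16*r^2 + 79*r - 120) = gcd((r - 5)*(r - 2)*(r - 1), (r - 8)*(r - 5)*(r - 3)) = r - 5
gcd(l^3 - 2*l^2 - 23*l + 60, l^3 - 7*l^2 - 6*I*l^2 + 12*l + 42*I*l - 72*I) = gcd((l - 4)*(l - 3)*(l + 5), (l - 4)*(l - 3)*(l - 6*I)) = l^2 - 7*l + 12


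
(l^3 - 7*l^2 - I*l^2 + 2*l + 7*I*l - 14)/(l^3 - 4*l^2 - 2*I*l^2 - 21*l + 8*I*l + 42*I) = (l + I)/(l + 3)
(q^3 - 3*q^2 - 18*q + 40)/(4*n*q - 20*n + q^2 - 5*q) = (q^2 + 2*q - 8)/(4*n + q)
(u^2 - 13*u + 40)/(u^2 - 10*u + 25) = (u - 8)/(u - 5)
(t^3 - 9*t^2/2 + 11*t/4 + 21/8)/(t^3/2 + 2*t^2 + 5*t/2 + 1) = (8*t^3 - 36*t^2 + 22*t + 21)/(4*(t^3 + 4*t^2 + 5*t + 2))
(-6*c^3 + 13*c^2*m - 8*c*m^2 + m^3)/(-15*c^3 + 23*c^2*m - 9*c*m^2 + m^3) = (6*c^2 - 7*c*m + m^2)/(15*c^2 - 8*c*m + m^2)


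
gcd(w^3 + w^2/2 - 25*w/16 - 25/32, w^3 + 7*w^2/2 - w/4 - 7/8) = w + 1/2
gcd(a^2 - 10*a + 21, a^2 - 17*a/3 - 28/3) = a - 7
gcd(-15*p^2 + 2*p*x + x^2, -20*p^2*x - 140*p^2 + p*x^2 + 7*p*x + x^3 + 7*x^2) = 5*p + x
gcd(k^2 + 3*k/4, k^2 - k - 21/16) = k + 3/4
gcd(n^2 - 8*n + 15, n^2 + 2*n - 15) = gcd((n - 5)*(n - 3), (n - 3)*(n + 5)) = n - 3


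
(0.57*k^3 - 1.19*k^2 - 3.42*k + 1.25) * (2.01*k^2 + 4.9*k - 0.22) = 1.1457*k^5 + 0.4011*k^4 - 12.8306*k^3 - 13.9837*k^2 + 6.8774*k - 0.275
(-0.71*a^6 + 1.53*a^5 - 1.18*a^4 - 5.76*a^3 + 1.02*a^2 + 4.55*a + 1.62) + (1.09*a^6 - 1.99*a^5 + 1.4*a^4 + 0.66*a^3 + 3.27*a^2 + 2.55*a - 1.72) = 0.38*a^6 - 0.46*a^5 + 0.22*a^4 - 5.1*a^3 + 4.29*a^2 + 7.1*a - 0.0999999999999999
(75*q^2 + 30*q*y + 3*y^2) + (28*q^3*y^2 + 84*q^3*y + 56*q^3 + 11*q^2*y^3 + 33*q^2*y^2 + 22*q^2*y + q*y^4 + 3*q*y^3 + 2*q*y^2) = 28*q^3*y^2 + 84*q^3*y + 56*q^3 + 11*q^2*y^3 + 33*q^2*y^2 + 22*q^2*y + 75*q^2 + q*y^4 + 3*q*y^3 + 2*q*y^2 + 30*q*y + 3*y^2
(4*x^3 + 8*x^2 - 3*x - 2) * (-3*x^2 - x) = -12*x^5 - 28*x^4 + x^3 + 9*x^2 + 2*x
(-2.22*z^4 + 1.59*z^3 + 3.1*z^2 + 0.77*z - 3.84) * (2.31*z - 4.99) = -5.1282*z^5 + 14.7507*z^4 - 0.7731*z^3 - 13.6903*z^2 - 12.7127*z + 19.1616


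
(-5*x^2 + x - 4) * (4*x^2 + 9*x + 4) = -20*x^4 - 41*x^3 - 27*x^2 - 32*x - 16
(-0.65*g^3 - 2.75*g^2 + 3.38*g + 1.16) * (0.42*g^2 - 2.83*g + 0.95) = -0.273*g^5 + 0.6845*g^4 + 8.5846*g^3 - 11.6907*g^2 - 0.0718000000000001*g + 1.102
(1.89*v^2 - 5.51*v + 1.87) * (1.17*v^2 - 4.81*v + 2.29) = 2.2113*v^4 - 15.5376*v^3 + 33.0191*v^2 - 21.6126*v + 4.2823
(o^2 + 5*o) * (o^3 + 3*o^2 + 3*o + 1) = o^5 + 8*o^4 + 18*o^3 + 16*o^2 + 5*o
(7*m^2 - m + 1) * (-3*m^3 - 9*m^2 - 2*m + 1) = -21*m^5 - 60*m^4 - 8*m^3 - 3*m + 1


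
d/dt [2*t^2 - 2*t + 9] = 4*t - 2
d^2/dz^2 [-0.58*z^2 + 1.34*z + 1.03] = -1.16000000000000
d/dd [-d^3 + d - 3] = 1 - 3*d^2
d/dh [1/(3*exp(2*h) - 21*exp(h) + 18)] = (7 - 2*exp(h))*exp(h)/(3*(exp(2*h) - 7*exp(h) + 6)^2)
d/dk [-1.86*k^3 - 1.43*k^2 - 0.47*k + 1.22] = -5.58*k^2 - 2.86*k - 0.47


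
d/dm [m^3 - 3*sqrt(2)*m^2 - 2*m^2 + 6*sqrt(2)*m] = 3*m^2 - 6*sqrt(2)*m - 4*m + 6*sqrt(2)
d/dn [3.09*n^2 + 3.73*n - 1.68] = 6.18*n + 3.73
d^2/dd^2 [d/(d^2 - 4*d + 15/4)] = 32*(16*d*(d - 2)^2 + (4 - 3*d)*(4*d^2 - 16*d + 15))/(4*d^2 - 16*d + 15)^3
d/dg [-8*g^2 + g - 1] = 1 - 16*g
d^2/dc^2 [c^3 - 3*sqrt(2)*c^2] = 6*c - 6*sqrt(2)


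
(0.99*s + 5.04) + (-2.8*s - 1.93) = 3.11 - 1.81*s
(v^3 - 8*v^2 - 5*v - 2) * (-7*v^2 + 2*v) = -7*v^5 + 58*v^4 + 19*v^3 + 4*v^2 - 4*v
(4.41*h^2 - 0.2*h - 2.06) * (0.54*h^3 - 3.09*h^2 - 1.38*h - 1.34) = 2.3814*h^5 - 13.7349*h^4 - 6.5802*h^3 + 0.732*h^2 + 3.1108*h + 2.7604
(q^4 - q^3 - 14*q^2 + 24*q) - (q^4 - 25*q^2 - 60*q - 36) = -q^3 + 11*q^2 + 84*q + 36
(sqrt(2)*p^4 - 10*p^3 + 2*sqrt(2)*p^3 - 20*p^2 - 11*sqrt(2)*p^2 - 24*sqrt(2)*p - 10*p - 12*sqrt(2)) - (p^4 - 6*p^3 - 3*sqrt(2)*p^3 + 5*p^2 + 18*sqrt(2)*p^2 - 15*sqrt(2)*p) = -p^4 + sqrt(2)*p^4 - 4*p^3 + 5*sqrt(2)*p^3 - 29*sqrt(2)*p^2 - 25*p^2 - 9*sqrt(2)*p - 10*p - 12*sqrt(2)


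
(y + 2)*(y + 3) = y^2 + 5*y + 6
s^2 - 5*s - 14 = (s - 7)*(s + 2)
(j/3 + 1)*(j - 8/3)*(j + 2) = j^3/3 + 7*j^2/9 - 22*j/9 - 16/3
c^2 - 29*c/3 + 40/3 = (c - 8)*(c - 5/3)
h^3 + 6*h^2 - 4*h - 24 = (h - 2)*(h + 2)*(h + 6)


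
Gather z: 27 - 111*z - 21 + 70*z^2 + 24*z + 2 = 70*z^2 - 87*z + 8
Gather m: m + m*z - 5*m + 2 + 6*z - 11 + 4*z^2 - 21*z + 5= m*(z - 4) + 4*z^2 - 15*z - 4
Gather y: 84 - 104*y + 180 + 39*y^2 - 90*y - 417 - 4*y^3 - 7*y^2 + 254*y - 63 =-4*y^3 + 32*y^2 + 60*y - 216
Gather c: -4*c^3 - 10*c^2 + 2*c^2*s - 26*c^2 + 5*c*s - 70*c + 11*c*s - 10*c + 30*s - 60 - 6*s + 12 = -4*c^3 + c^2*(2*s - 36) + c*(16*s - 80) + 24*s - 48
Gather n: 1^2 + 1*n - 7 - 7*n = -6*n - 6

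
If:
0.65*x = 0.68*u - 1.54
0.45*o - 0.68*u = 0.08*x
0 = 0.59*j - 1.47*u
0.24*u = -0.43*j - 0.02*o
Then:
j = 0.02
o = -0.41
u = 0.01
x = -2.36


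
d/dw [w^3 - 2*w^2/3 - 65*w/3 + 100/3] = 3*w^2 - 4*w/3 - 65/3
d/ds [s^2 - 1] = 2*s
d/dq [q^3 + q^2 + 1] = q*(3*q + 2)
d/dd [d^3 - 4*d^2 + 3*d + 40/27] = 3*d^2 - 8*d + 3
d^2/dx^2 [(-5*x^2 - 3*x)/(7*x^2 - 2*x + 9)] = 2*(-217*x^3 + 945*x^2 + 567*x - 459)/(343*x^6 - 294*x^5 + 1407*x^4 - 764*x^3 + 1809*x^2 - 486*x + 729)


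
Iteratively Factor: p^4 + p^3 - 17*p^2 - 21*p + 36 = (p - 1)*(p^3 + 2*p^2 - 15*p - 36) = (p - 1)*(p + 3)*(p^2 - p - 12) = (p - 1)*(p + 3)^2*(p - 4)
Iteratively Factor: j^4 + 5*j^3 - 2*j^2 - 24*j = (j + 4)*(j^3 + j^2 - 6*j) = (j + 3)*(j + 4)*(j^2 - 2*j) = (j - 2)*(j + 3)*(j + 4)*(j)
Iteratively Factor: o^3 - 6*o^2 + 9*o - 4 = (o - 1)*(o^2 - 5*o + 4) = (o - 1)^2*(o - 4)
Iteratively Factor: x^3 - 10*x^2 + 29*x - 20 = (x - 5)*(x^2 - 5*x + 4) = (x - 5)*(x - 4)*(x - 1)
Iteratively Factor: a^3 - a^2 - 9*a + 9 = (a - 3)*(a^2 + 2*a - 3) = (a - 3)*(a + 3)*(a - 1)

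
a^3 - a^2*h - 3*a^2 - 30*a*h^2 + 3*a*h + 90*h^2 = (a - 3)*(a - 6*h)*(a + 5*h)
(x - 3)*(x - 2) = x^2 - 5*x + 6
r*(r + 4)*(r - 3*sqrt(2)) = r^3 - 3*sqrt(2)*r^2 + 4*r^2 - 12*sqrt(2)*r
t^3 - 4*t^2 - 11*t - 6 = (t - 6)*(t + 1)^2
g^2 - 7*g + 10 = (g - 5)*(g - 2)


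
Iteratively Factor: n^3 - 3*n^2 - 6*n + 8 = (n - 1)*(n^2 - 2*n - 8) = (n - 1)*(n + 2)*(n - 4)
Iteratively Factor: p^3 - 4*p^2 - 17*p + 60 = (p - 5)*(p^2 + p - 12) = (p - 5)*(p + 4)*(p - 3)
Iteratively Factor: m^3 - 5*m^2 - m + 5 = (m + 1)*(m^2 - 6*m + 5) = (m - 1)*(m + 1)*(m - 5)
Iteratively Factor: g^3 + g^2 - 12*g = (g)*(g^2 + g - 12) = g*(g - 3)*(g + 4)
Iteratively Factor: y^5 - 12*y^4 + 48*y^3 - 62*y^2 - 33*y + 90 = (y - 3)*(y^4 - 9*y^3 + 21*y^2 + y - 30) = (y - 3)*(y - 2)*(y^3 - 7*y^2 + 7*y + 15) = (y - 3)^2*(y - 2)*(y^2 - 4*y - 5) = (y - 5)*(y - 3)^2*(y - 2)*(y + 1)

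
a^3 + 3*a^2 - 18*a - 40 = (a - 4)*(a + 2)*(a + 5)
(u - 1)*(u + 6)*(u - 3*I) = u^3 + 5*u^2 - 3*I*u^2 - 6*u - 15*I*u + 18*I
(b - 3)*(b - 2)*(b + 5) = b^3 - 19*b + 30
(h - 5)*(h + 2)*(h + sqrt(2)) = h^3 - 3*h^2 + sqrt(2)*h^2 - 10*h - 3*sqrt(2)*h - 10*sqrt(2)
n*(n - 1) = n^2 - n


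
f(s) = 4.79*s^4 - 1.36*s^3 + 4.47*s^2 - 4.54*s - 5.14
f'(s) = 19.16*s^3 - 4.08*s^2 + 8.94*s - 4.54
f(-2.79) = 362.09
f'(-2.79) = -477.35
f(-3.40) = 755.53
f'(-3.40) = -835.17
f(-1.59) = 49.46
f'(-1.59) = -106.09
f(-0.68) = 1.47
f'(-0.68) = -18.53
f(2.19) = 102.25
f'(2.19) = 196.72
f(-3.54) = 879.51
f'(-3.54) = -937.29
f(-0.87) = 5.83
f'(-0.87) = -28.02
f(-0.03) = -5.00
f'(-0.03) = -4.81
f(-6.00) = 6684.62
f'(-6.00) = -4343.62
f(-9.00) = 32816.42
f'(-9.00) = -14383.12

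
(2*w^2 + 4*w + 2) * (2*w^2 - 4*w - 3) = 4*w^4 - 18*w^2 - 20*w - 6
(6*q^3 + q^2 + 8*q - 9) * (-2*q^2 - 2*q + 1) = -12*q^5 - 14*q^4 - 12*q^3 + 3*q^2 + 26*q - 9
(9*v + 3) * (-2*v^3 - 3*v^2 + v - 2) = -18*v^4 - 33*v^3 - 15*v - 6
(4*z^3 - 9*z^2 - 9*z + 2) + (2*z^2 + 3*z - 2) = 4*z^3 - 7*z^2 - 6*z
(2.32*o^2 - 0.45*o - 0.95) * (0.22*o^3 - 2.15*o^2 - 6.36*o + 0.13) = 0.5104*o^5 - 5.087*o^4 - 13.9967*o^3 + 5.2061*o^2 + 5.9835*o - 0.1235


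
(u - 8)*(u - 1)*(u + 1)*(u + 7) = u^4 - u^3 - 57*u^2 + u + 56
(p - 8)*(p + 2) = p^2 - 6*p - 16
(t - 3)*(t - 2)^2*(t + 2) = t^4 - 5*t^3 + 2*t^2 + 20*t - 24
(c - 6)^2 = c^2 - 12*c + 36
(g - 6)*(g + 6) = g^2 - 36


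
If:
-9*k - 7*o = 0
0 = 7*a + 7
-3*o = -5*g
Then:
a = -1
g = 3*o/5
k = -7*o/9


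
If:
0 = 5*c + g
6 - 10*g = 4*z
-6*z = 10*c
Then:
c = -9/85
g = 9/17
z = 3/17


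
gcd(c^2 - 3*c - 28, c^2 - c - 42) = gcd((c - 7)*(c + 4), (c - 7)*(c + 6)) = c - 7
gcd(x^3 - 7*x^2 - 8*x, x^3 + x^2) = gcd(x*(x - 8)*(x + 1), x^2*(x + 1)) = x^2 + x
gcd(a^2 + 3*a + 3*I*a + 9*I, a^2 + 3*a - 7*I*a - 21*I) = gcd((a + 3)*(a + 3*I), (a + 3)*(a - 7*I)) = a + 3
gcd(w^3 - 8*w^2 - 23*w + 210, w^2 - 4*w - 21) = w - 7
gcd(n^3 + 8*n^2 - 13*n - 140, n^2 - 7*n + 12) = n - 4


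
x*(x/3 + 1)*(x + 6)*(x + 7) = x^4/3 + 16*x^3/3 + 27*x^2 + 42*x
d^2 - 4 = (d - 2)*(d + 2)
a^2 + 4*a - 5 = (a - 1)*(a + 5)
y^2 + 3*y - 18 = (y - 3)*(y + 6)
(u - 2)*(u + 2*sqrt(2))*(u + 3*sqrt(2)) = u^3 - 2*u^2 + 5*sqrt(2)*u^2 - 10*sqrt(2)*u + 12*u - 24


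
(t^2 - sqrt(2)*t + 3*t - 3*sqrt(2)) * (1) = t^2 - sqrt(2)*t + 3*t - 3*sqrt(2)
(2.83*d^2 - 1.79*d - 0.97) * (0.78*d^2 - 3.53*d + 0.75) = 2.2074*d^4 - 11.3861*d^3 + 7.6846*d^2 + 2.0816*d - 0.7275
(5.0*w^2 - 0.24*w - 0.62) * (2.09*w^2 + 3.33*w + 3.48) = 10.45*w^4 + 16.1484*w^3 + 15.305*w^2 - 2.8998*w - 2.1576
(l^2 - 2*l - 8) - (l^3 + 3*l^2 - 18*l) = -l^3 - 2*l^2 + 16*l - 8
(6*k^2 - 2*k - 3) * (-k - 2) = -6*k^3 - 10*k^2 + 7*k + 6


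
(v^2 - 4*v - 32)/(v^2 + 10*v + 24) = (v - 8)/(v + 6)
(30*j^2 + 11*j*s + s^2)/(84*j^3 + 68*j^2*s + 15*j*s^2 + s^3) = (5*j + s)/(14*j^2 + 9*j*s + s^2)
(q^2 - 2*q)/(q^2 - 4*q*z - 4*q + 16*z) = q*(q - 2)/(q^2 - 4*q*z - 4*q + 16*z)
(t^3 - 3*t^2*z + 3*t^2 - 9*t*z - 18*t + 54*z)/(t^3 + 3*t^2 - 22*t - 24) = (t^2 - 3*t*z - 3*t + 9*z)/(t^2 - 3*t - 4)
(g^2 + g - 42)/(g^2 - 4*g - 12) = (g + 7)/(g + 2)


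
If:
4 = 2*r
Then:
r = 2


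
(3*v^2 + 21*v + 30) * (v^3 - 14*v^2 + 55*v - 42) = 3*v^5 - 21*v^4 - 99*v^3 + 609*v^2 + 768*v - 1260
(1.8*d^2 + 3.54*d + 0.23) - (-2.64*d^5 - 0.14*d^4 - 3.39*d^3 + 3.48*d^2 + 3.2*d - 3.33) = 2.64*d^5 + 0.14*d^4 + 3.39*d^3 - 1.68*d^2 + 0.34*d + 3.56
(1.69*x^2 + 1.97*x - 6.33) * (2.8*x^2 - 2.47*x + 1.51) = 4.732*x^4 + 1.3417*x^3 - 20.038*x^2 + 18.6098*x - 9.5583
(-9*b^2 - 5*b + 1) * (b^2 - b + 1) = -9*b^4 + 4*b^3 - 3*b^2 - 6*b + 1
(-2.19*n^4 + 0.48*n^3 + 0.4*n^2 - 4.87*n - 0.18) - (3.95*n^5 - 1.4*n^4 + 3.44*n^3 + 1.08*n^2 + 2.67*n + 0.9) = -3.95*n^5 - 0.79*n^4 - 2.96*n^3 - 0.68*n^2 - 7.54*n - 1.08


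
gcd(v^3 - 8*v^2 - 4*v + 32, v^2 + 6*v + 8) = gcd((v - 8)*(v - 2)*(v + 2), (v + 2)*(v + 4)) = v + 2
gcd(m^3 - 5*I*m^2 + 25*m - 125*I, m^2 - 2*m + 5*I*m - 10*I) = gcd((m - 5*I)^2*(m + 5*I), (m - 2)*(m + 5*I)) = m + 5*I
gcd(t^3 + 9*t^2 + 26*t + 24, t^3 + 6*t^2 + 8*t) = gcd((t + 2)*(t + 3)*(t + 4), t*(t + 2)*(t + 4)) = t^2 + 6*t + 8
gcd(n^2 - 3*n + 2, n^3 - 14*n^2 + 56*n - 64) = n - 2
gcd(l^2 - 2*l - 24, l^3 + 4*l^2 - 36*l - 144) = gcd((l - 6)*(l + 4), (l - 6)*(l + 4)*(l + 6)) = l^2 - 2*l - 24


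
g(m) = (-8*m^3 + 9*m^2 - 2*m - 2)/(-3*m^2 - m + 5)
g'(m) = (6*m + 1)*(-8*m^3 + 9*m^2 - 2*m - 2)/(-3*m^2 - m + 5)^2 + (-24*m^2 + 18*m - 2)/(-3*m^2 - m + 5)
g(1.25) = 6.47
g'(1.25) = -40.50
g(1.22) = 8.13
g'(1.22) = -75.72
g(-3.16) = -15.90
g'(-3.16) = 0.59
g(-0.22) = -0.20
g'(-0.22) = -1.39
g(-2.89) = -15.85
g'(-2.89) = -0.26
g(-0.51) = 0.51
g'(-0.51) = -3.91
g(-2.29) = -17.28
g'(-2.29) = -6.04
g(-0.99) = 5.43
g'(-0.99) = -23.01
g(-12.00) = -36.49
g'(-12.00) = 2.61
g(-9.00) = -28.72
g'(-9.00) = 2.56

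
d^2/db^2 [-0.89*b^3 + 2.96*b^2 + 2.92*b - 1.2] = 5.92 - 5.34*b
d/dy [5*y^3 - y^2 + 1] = y*(15*y - 2)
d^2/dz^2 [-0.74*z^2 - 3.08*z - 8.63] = -1.48000000000000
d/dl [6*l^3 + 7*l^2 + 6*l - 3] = 18*l^2 + 14*l + 6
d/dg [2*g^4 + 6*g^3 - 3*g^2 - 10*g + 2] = 8*g^3 + 18*g^2 - 6*g - 10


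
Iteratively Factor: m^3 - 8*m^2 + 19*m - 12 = (m - 4)*(m^2 - 4*m + 3) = (m - 4)*(m - 3)*(m - 1)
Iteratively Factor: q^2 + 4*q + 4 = (q + 2)*(q + 2)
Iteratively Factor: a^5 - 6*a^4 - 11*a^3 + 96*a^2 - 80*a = (a - 5)*(a^4 - a^3 - 16*a^2 + 16*a) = a*(a - 5)*(a^3 - a^2 - 16*a + 16) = a*(a - 5)*(a + 4)*(a^2 - 5*a + 4) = a*(a - 5)*(a - 1)*(a + 4)*(a - 4)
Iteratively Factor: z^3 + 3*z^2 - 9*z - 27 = (z + 3)*(z^2 - 9) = (z - 3)*(z + 3)*(z + 3)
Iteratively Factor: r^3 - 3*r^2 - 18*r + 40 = (r + 4)*(r^2 - 7*r + 10) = (r - 2)*(r + 4)*(r - 5)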